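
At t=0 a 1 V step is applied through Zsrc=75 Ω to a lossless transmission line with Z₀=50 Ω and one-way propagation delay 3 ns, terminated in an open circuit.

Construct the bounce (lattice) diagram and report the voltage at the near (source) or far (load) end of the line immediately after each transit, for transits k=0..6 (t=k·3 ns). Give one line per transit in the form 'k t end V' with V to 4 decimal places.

0 0 source 0.4000
1 3 load 0.8000
2 6 source 0.8800
3 9 load 0.9600
4 12 source 0.9760
5 15 load 0.9920
6 18 source 0.9952

Γ_L=1.000000, Γ_S=0.200000; launch V₁=1·50/125=0.400000
k=0 src: V=0.4000
k=1 load: inc=0.400000, refl=0.400000·1.000000=0.4000; V=0.000000+0.400000+0.400000=0.8000
k=2 src: inc=0.400000, refl=0.400000·0.200000=0.0800; V=0.400000+0.400000+0.080000=0.8800
k=3 load: inc=0.080000, refl=0.080000·1.000000=0.0800; V=0.800000+0.080000+0.080000=0.9600
k=4 src: inc=0.080000, refl=0.080000·0.200000=0.0160; V=0.880000+0.080000+0.016000=0.9760
k=5 load: inc=0.016000, refl=0.016000·1.000000=0.0160; V=0.960000+0.016000+0.016000=0.9920
k=6 src: inc=0.016000, refl=0.016000·0.200000=0.0032; V=0.976000+0.016000+0.003200=0.9952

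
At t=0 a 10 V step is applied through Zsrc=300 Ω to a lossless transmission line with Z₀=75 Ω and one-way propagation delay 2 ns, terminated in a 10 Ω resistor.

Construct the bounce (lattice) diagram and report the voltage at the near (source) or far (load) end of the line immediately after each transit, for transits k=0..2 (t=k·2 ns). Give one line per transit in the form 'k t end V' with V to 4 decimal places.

Γ_L=-0.764706, Γ_S=0.600000; launch V₁=10·75/375=2.000000
k=0 src: V=2.0000
k=1 load: inc=2.000000, refl=2.000000·-0.764706=-1.5294; V=0.000000+2.000000+-1.529412=0.4706
k=2 src: inc=-1.529412, refl=-1.529412·0.600000=-0.9176; V=2.000000+-1.529412+-0.917647=-0.4471

0 0 source 2.0000
1 2 load 0.4706
2 4 source -0.4471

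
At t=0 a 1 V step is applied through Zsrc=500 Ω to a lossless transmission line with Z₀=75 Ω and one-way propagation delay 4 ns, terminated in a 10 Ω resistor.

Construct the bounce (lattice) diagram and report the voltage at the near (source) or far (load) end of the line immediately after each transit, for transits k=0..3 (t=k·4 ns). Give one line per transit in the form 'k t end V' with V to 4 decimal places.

0 0 source 0.1304
1 4 load 0.0307
2 8 source -0.0430
3 12 load 0.0133

Γ_L=-0.764706, Γ_S=0.739130; launch V₁=1·75/575=0.130435
k=0 src: V=0.1304
k=1 load: inc=0.130435, refl=0.130435·-0.764706=-0.0997; V=0.000000+0.130435+-0.099744=0.0307
k=2 src: inc=-0.099744, refl=-0.099744·0.739130=-0.0737; V=0.130435+-0.099744+-0.073724=-0.0430
k=3 load: inc=-0.073724, refl=-0.073724·-0.764706=0.0564; V=0.030691+-0.073724+0.056377=0.0133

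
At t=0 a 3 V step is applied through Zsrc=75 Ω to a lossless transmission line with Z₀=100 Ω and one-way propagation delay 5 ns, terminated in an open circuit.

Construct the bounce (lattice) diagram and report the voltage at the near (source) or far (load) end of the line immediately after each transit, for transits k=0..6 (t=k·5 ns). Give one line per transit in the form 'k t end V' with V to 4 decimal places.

0 0 source 1.7143
1 5 load 3.4286
2 10 source 3.1837
3 15 load 2.9388
4 20 source 2.9738
5 25 load 3.0087
6 30 source 3.0037

Γ_L=1.000000, Γ_S=-0.142857; launch V₁=3·100/175=1.714286
k=0 src: V=1.7143
k=1 load: inc=1.714286, refl=1.714286·1.000000=1.7143; V=0.000000+1.714286+1.714286=3.4286
k=2 src: inc=1.714286, refl=1.714286·-0.142857=-0.2449; V=1.714286+1.714286+-0.244898=3.1837
k=3 load: inc=-0.244898, refl=-0.244898·1.000000=-0.2449; V=3.428571+-0.244898+-0.244898=2.9388
k=4 src: inc=-0.244898, refl=-0.244898·-0.142857=0.0350; V=3.183673+-0.244898+0.034985=2.9738
k=5 load: inc=0.034985, refl=0.034985·1.000000=0.0350; V=2.938776+0.034985+0.034985=3.0087
k=6 src: inc=0.034985, refl=0.034985·-0.142857=-0.0050; V=2.973761+0.034985+-0.004998=3.0037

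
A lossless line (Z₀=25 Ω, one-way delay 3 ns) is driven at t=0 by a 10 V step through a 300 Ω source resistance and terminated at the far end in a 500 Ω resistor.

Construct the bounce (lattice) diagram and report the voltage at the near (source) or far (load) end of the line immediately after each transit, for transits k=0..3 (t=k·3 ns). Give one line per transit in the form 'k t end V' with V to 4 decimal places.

0 0 source 0.7692
1 3 load 1.4652
2 6 source 2.0541
3 9 load 2.5869

Γ_L=0.904762, Γ_S=0.846154; launch V₁=10·25/325=0.769231
k=0 src: V=0.7692
k=1 load: inc=0.769231, refl=0.769231·0.904762=0.6960; V=0.000000+0.769231+0.695971=1.4652
k=2 src: inc=0.695971, refl=0.695971·0.846154=0.5889; V=0.769231+0.695971+0.588898=2.0541
k=3 load: inc=0.588898, refl=0.588898·0.904762=0.5328; V=1.465201+0.588898+0.532813=2.5869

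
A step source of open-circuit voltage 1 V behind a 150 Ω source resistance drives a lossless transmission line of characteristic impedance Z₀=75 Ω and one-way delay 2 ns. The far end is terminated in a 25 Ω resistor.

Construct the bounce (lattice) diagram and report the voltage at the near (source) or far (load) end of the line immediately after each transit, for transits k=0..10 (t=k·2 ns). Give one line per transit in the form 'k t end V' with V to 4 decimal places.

Γ_L=-0.500000, Γ_S=0.333333; launch V₁=1·75/225=0.333333
k=0 src: V=0.3333
k=1 load: inc=0.333333, refl=0.333333·-0.500000=-0.1667; V=0.000000+0.333333+-0.166667=0.1667
k=2 src: inc=-0.166667, refl=-0.166667·0.333333=-0.0556; V=0.333333+-0.166667+-0.055556=0.1111
k=3 load: inc=-0.055556, refl=-0.055556·-0.500000=0.0278; V=0.166667+-0.055556+0.027778=0.1389
k=4 src: inc=0.027778, refl=0.027778·0.333333=0.0093; V=0.111111+0.027778+0.009259=0.1481
k=5 load: inc=0.009259, refl=0.009259·-0.500000=-0.0046; V=0.138889+0.009259+-0.004630=0.1435
k=6 src: inc=-0.004630, refl=-0.004630·0.333333=-0.0015; V=0.148148+-0.004630+-0.001543=0.1420
k=7 load: inc=-0.001543, refl=-0.001543·-0.500000=0.0008; V=0.143519+-0.001543+0.000772=0.1427
k=8 src: inc=0.000772, refl=0.000772·0.333333=0.0003; V=0.141975+0.000772+0.000257=0.1430
k=9 load: inc=0.000257, refl=0.000257·-0.500000=-0.0001; V=0.142747+0.000257+-0.000129=0.1429
k=10 src: inc=-0.000129, refl=-0.000129·0.333333=-0.0000; V=0.143004+-0.000129+-0.000043=0.1428

0 0 source 0.3333
1 2 load 0.1667
2 4 source 0.1111
3 6 load 0.1389
4 8 source 0.1481
5 10 load 0.1435
6 12 source 0.1420
7 14 load 0.1427
8 16 source 0.1430
9 18 load 0.1429
10 20 source 0.1428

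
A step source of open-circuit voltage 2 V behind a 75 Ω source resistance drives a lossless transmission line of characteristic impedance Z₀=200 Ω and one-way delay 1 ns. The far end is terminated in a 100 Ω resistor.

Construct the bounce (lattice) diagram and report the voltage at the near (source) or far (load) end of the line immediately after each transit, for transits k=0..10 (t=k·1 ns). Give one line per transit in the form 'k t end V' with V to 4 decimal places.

Γ_L=-0.333333, Γ_S=-0.454545; launch V₁=2·200/275=1.454545
k=0 src: V=1.4545
k=1 load: inc=1.454545, refl=1.454545·-0.333333=-0.4848; V=0.000000+1.454545+-0.484848=0.9697
k=2 src: inc=-0.484848, refl=-0.484848·-0.454545=0.2204; V=1.454545+-0.484848+0.220386=1.1901
k=3 load: inc=0.220386, refl=0.220386·-0.333333=-0.0735; V=0.969697+0.220386+-0.073462=1.1166
k=4 src: inc=-0.073462, refl=-0.073462·-0.454545=0.0334; V=1.190083+-0.073462+0.033392=1.1500
k=5 load: inc=0.033392, refl=0.033392·-0.333333=-0.0111; V=1.116621+0.033392+-0.011131=1.1389
k=6 src: inc=-0.011131, refl=-0.011131·-0.454545=0.0051; V=1.150013+-0.011131+0.005059=1.1439
k=7 load: inc=0.005059, refl=0.005059·-0.333333=-0.0017; V=1.138882+0.005059+-0.001686=1.1423
k=8 src: inc=-0.001686, refl=-0.001686·-0.454545=0.0008; V=1.143941+-0.001686+0.000767=1.1430
k=9 load: inc=0.000767, refl=0.000767·-0.333333=-0.0003; V=1.142255+0.000767+-0.000256=1.1428
k=10 src: inc=-0.000256, refl=-0.000256·-0.454545=0.0001; V=1.143021+-0.000256+0.000116=1.1429

0 0 source 1.4545
1 1 load 0.9697
2 2 source 1.1901
3 3 load 1.1166
4 4 source 1.1500
5 5 load 1.1389
6 6 source 1.1439
7 7 load 1.1423
8 8 source 1.1430
9 9 load 1.1428
10 10 source 1.1429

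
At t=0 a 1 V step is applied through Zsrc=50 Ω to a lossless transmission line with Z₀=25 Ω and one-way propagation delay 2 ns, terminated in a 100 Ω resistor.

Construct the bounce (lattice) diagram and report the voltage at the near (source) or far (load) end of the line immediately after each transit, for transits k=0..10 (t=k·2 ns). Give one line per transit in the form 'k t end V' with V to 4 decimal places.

Γ_L=0.600000, Γ_S=0.333333; launch V₁=1·25/75=0.333333
k=0 src: V=0.3333
k=1 load: inc=0.333333, refl=0.333333·0.600000=0.2000; V=0.000000+0.333333+0.200000=0.5333
k=2 src: inc=0.200000, refl=0.200000·0.333333=0.0667; V=0.333333+0.200000+0.066667=0.6000
k=3 load: inc=0.066667, refl=0.066667·0.600000=0.0400; V=0.533333+0.066667+0.040000=0.6400
k=4 src: inc=0.040000, refl=0.040000·0.333333=0.0133; V=0.600000+0.040000+0.013333=0.6533
k=5 load: inc=0.013333, refl=0.013333·0.600000=0.0080; V=0.640000+0.013333+0.008000=0.6613
k=6 src: inc=0.008000, refl=0.008000·0.333333=0.0027; V=0.653333+0.008000+0.002667=0.6640
k=7 load: inc=0.002667, refl=0.002667·0.600000=0.0016; V=0.661333+0.002667+0.001600=0.6656
k=8 src: inc=0.001600, refl=0.001600·0.333333=0.0005; V=0.664000+0.001600+0.000533=0.6661
k=9 load: inc=0.000533, refl=0.000533·0.600000=0.0003; V=0.665600+0.000533+0.000320=0.6665
k=10 src: inc=0.000320, refl=0.000320·0.333333=0.0001; V=0.666133+0.000320+0.000107=0.6666

0 0 source 0.3333
1 2 load 0.5333
2 4 source 0.6000
3 6 load 0.6400
4 8 source 0.6533
5 10 load 0.6613
6 12 source 0.6640
7 14 load 0.6656
8 16 source 0.6661
9 18 load 0.6665
10 20 source 0.6666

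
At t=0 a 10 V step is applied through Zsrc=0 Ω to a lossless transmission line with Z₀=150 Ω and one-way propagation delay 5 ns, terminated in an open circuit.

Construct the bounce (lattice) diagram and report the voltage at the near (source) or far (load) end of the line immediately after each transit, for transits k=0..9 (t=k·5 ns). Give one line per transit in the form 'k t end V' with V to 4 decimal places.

Γ_L=1.000000, Γ_S=-1.000000; launch V₁=10·150/150=10.000000
k=0 src: V=10.0000
k=1 load: inc=10.000000, refl=10.000000·1.000000=10.0000; V=0.000000+10.000000+10.000000=20.0000
k=2 src: inc=10.000000, refl=10.000000·-1.000000=-10.0000; V=10.000000+10.000000+-10.000000=10.0000
k=3 load: inc=-10.000000, refl=-10.000000·1.000000=-10.0000; V=20.000000+-10.000000+-10.000000=0.0000
k=4 src: inc=-10.000000, refl=-10.000000·-1.000000=10.0000; V=10.000000+-10.000000+10.000000=10.0000
k=5 load: inc=10.000000, refl=10.000000·1.000000=10.0000; V=0.000000+10.000000+10.000000=20.0000
k=6 src: inc=10.000000, refl=10.000000·-1.000000=-10.0000; V=10.000000+10.000000+-10.000000=10.0000
k=7 load: inc=-10.000000, refl=-10.000000·1.000000=-10.0000; V=20.000000+-10.000000+-10.000000=0.0000
k=8 src: inc=-10.000000, refl=-10.000000·-1.000000=10.0000; V=10.000000+-10.000000+10.000000=10.0000
k=9 load: inc=10.000000, refl=10.000000·1.000000=10.0000; V=0.000000+10.000000+10.000000=20.0000

0 0 source 10.0000
1 5 load 20.0000
2 10 source 10.0000
3 15 load 0.0000
4 20 source 10.0000
5 25 load 20.0000
6 30 source 10.0000
7 35 load 0.0000
8 40 source 10.0000
9 45 load 20.0000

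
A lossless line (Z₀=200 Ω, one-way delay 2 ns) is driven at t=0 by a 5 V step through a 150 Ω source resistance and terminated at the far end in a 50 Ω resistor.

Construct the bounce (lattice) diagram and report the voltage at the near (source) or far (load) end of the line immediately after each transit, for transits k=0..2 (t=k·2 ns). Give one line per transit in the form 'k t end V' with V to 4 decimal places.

Γ_L=-0.600000, Γ_S=-0.142857; launch V₁=5·200/350=2.857143
k=0 src: V=2.8571
k=1 load: inc=2.857143, refl=2.857143·-0.600000=-1.7143; V=0.000000+2.857143+-1.714286=1.1429
k=2 src: inc=-1.714286, refl=-1.714286·-0.142857=0.2449; V=2.857143+-1.714286+0.244898=1.3878

0 0 source 2.8571
1 2 load 1.1429
2 4 source 1.3878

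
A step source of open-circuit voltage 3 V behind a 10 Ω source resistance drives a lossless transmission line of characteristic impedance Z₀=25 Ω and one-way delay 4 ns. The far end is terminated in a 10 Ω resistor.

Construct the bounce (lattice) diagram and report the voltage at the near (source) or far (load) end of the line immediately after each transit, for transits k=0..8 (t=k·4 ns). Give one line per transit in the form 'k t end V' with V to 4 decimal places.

0 0 source 2.1429
1 4 load 1.2245
2 8 source 1.6181
3 12 load 1.4494
4 16 source 1.5217
5 20 load 1.4907
6 24 source 1.5040
7 28 load 1.4983
8 32 source 1.5007

Γ_L=-0.428571, Γ_S=-0.428571; launch V₁=3·25/35=2.142857
k=0 src: V=2.1429
k=1 load: inc=2.142857, refl=2.142857·-0.428571=-0.9184; V=0.000000+2.142857+-0.918367=1.2245
k=2 src: inc=-0.918367, refl=-0.918367·-0.428571=0.3936; V=2.142857+-0.918367+0.393586=1.6181
k=3 load: inc=0.393586, refl=0.393586·-0.428571=-0.1687; V=1.224490+0.393586+-0.168680=1.4494
k=4 src: inc=-0.168680, refl=-0.168680·-0.428571=0.0723; V=1.618076+-0.168680+0.072291=1.5217
k=5 load: inc=0.072291, refl=0.072291·-0.428571=-0.0310; V=1.449396+0.072291+-0.030982=1.4907
k=6 src: inc=-0.030982, refl=-0.030982·-0.428571=0.0133; V=1.521687+-0.030982+0.013278=1.5040
k=7 load: inc=0.013278, refl=0.013278·-0.428571=-0.0057; V=1.490705+0.013278+-0.005691=1.4983
k=8 src: inc=-0.005691, refl=-0.005691·-0.428571=0.0024; V=1.503983+-0.005691+0.002439=1.5007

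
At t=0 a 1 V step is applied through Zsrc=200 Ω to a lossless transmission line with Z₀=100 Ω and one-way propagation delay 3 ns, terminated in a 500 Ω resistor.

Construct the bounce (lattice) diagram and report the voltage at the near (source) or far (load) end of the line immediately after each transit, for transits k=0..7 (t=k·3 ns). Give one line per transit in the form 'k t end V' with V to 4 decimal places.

Γ_L=0.666667, Γ_S=0.333333; launch V₁=1·100/300=0.333333
k=0 src: V=0.3333
k=1 load: inc=0.333333, refl=0.333333·0.666667=0.2222; V=0.000000+0.333333+0.222222=0.5556
k=2 src: inc=0.222222, refl=0.222222·0.333333=0.0741; V=0.333333+0.222222+0.074074=0.6296
k=3 load: inc=0.074074, refl=0.074074·0.666667=0.0494; V=0.555556+0.074074+0.049383=0.6790
k=4 src: inc=0.049383, refl=0.049383·0.333333=0.0165; V=0.629630+0.049383+0.016461=0.6955
k=5 load: inc=0.016461, refl=0.016461·0.666667=0.0110; V=0.679012+0.016461+0.010974=0.7064
k=6 src: inc=0.010974, refl=0.010974·0.333333=0.0037; V=0.695473+0.010974+0.003658=0.7101
k=7 load: inc=0.003658, refl=0.003658·0.666667=0.0024; V=0.706447+0.003658+0.002439=0.7125

0 0 source 0.3333
1 3 load 0.5556
2 6 source 0.6296
3 9 load 0.6790
4 12 source 0.6955
5 15 load 0.7064
6 18 source 0.7101
7 21 load 0.7125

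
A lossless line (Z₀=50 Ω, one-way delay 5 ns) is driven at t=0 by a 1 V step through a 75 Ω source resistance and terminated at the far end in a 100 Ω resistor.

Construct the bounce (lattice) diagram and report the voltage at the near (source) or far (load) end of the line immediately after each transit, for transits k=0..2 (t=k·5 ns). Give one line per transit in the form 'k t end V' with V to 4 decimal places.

0 0 source 0.4000
1 5 load 0.5333
2 10 source 0.5600

Γ_L=0.333333, Γ_S=0.200000; launch V₁=1·50/125=0.400000
k=0 src: V=0.4000
k=1 load: inc=0.400000, refl=0.400000·0.333333=0.1333; V=0.000000+0.400000+0.133333=0.5333
k=2 src: inc=0.133333, refl=0.133333·0.200000=0.0267; V=0.400000+0.133333+0.026667=0.5600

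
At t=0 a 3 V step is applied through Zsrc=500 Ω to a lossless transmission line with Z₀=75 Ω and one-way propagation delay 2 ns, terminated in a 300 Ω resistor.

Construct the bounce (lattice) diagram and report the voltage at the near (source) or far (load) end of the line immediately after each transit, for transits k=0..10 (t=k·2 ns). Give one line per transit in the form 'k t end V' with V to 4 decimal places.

Γ_L=0.600000, Γ_S=0.739130; launch V₁=3·75/575=0.391304
k=0 src: V=0.3913
k=1 load: inc=0.391304, refl=0.391304·0.600000=0.2348; V=0.000000+0.391304+0.234783=0.6261
k=2 src: inc=0.234783, refl=0.234783·0.739130=0.1735; V=0.391304+0.234783+0.173535=0.7996
k=3 load: inc=0.173535, refl=0.173535·0.600000=0.1041; V=0.626087+0.173535+0.104121=0.9037
k=4 src: inc=0.104121, refl=0.104121·0.739130=0.0770; V=0.799622+0.104121+0.076959=0.9807
k=5 load: inc=0.076959, refl=0.076959·0.600000=0.0462; V=0.903743+0.076959+0.046175=1.0269
k=6 src: inc=0.046175, refl=0.046175·0.739130=0.0341; V=0.980702+0.046175+0.034130=1.0610
k=7 load: inc=0.034130, refl=0.034130·0.600000=0.0205; V=1.026877+0.034130+0.020478=1.0815
k=8 src: inc=0.020478, refl=0.020478·0.739130=0.0151; V=1.061007+0.020478+0.015136=1.0966
k=9 load: inc=0.015136, refl=0.015136·0.600000=0.0091; V=1.081485+0.015136+0.009081=1.1057
k=10 src: inc=0.009081, refl=0.009081·0.739130=0.0067; V=1.096620+0.009081+0.006712=1.1124

0 0 source 0.3913
1 2 load 0.6261
2 4 source 0.7996
3 6 load 0.9037
4 8 source 0.9807
5 10 load 1.0269
6 12 source 1.0610
7 14 load 1.0815
8 16 source 1.0966
9 18 load 1.1057
10 20 source 1.1124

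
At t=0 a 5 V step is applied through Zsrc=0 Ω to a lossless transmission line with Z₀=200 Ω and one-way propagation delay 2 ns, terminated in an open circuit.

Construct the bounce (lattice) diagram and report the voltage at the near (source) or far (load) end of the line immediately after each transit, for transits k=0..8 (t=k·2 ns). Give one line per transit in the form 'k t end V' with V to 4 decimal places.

Γ_L=1.000000, Γ_S=-1.000000; launch V₁=5·200/200=5.000000
k=0 src: V=5.0000
k=1 load: inc=5.000000, refl=5.000000·1.000000=5.0000; V=0.000000+5.000000+5.000000=10.0000
k=2 src: inc=5.000000, refl=5.000000·-1.000000=-5.0000; V=5.000000+5.000000+-5.000000=5.0000
k=3 load: inc=-5.000000, refl=-5.000000·1.000000=-5.0000; V=10.000000+-5.000000+-5.000000=0.0000
k=4 src: inc=-5.000000, refl=-5.000000·-1.000000=5.0000; V=5.000000+-5.000000+5.000000=5.0000
k=5 load: inc=5.000000, refl=5.000000·1.000000=5.0000; V=0.000000+5.000000+5.000000=10.0000
k=6 src: inc=5.000000, refl=5.000000·-1.000000=-5.0000; V=5.000000+5.000000+-5.000000=5.0000
k=7 load: inc=-5.000000, refl=-5.000000·1.000000=-5.0000; V=10.000000+-5.000000+-5.000000=0.0000
k=8 src: inc=-5.000000, refl=-5.000000·-1.000000=5.0000; V=5.000000+-5.000000+5.000000=5.0000

0 0 source 5.0000
1 2 load 10.0000
2 4 source 5.0000
3 6 load 0.0000
4 8 source 5.0000
5 10 load 10.0000
6 12 source 5.0000
7 14 load 0.0000
8 16 source 5.0000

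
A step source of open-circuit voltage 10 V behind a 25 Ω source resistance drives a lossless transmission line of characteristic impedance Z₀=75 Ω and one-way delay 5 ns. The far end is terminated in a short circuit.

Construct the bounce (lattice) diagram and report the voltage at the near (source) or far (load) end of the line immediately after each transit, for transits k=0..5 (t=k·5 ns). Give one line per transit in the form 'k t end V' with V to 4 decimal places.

0 0 source 7.5000
1 5 load 0.0000
2 10 source 3.7500
3 15 load 0.0000
4 20 source 1.8750
5 25 load 0.0000

Γ_L=-1.000000, Γ_S=-0.500000; launch V₁=10·75/100=7.500000
k=0 src: V=7.5000
k=1 load: inc=7.500000, refl=7.500000·-1.000000=-7.5000; V=0.000000+7.500000+-7.500000=0.0000
k=2 src: inc=-7.500000, refl=-7.500000·-0.500000=3.7500; V=7.500000+-7.500000+3.750000=3.7500
k=3 load: inc=3.750000, refl=3.750000·-1.000000=-3.7500; V=0.000000+3.750000+-3.750000=0.0000
k=4 src: inc=-3.750000, refl=-3.750000·-0.500000=1.8750; V=3.750000+-3.750000+1.875000=1.8750
k=5 load: inc=1.875000, refl=1.875000·-1.000000=-1.8750; V=0.000000+1.875000+-1.875000=0.0000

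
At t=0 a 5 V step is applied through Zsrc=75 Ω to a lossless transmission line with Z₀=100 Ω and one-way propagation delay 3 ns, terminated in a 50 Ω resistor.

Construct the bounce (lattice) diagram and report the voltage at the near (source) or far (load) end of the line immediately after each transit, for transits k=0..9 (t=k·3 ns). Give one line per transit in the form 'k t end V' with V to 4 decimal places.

0 0 source 2.8571
1 3 load 1.9048
2 6 source 2.0408
3 9 load 1.9955
4 12 source 2.0019
5 15 load 1.9998
6 18 source 2.0001
7 21 load 2.0000
8 24 source 2.0000
9 27 load 2.0000

Γ_L=-0.333333, Γ_S=-0.142857; launch V₁=5·100/175=2.857143
k=0 src: V=2.8571
k=1 load: inc=2.857143, refl=2.857143·-0.333333=-0.9524; V=0.000000+2.857143+-0.952381=1.9048
k=2 src: inc=-0.952381, refl=-0.952381·-0.142857=0.1361; V=2.857143+-0.952381+0.136054=2.0408
k=3 load: inc=0.136054, refl=0.136054·-0.333333=-0.0454; V=1.904762+0.136054+-0.045351=1.9955
k=4 src: inc=-0.045351, refl=-0.045351·-0.142857=0.0065; V=2.040816+-0.045351+0.006479=2.0019
k=5 load: inc=0.006479, refl=0.006479·-0.333333=-0.0022; V=1.995465+0.006479+-0.002160=1.9998
k=6 src: inc=-0.002160, refl=-0.002160·-0.142857=0.0003; V=2.001944+-0.002160+0.000309=2.0001
k=7 load: inc=0.000309, refl=0.000309·-0.333333=-0.0001; V=1.999784+0.000309+-0.000103=2.0000
k=8 src: inc=-0.000103, refl=-0.000103·-0.142857=0.0000; V=2.000093+-0.000103+0.000015=2.0000
k=9 load: inc=0.000015, refl=0.000015·-0.333333=-0.0000; V=1.999990+0.000015+-0.000005=2.0000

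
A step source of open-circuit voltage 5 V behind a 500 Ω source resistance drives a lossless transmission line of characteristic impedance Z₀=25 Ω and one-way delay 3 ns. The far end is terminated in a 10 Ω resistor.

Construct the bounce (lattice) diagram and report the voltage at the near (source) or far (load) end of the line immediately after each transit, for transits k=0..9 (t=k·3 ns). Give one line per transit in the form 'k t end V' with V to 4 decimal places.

Γ_L=-0.428571, Γ_S=0.904762; launch V₁=5·25/525=0.238095
k=0 src: V=0.2381
k=1 load: inc=0.238095, refl=0.238095·-0.428571=-0.1020; V=0.000000+0.238095+-0.102041=0.1361
k=2 src: inc=-0.102041, refl=-0.102041·0.904762=-0.0923; V=0.238095+-0.102041+-0.092323=0.0437
k=3 load: inc=-0.092323, refl=-0.092323·-0.428571=0.0396; V=0.136054+-0.092323+0.039567=0.0833
k=4 src: inc=0.039567, refl=0.039567·0.904762=0.0358; V=0.043732+0.039567+0.035799=0.1191
k=5 load: inc=0.035799, refl=0.035799·-0.428571=-0.0153; V=0.083299+0.035799+-0.015342=0.1038
k=6 src: inc=-0.015342, refl=-0.015342·0.904762=-0.0139; V=0.119097+-0.015342+-0.013881=0.0899
k=7 load: inc=-0.013881, refl=-0.013881·-0.428571=0.0059; V=0.103755+-0.013881+0.005949=0.0958
k=8 src: inc=0.005949, refl=0.005949·0.904762=0.0054; V=0.089874+0.005949+0.005382=0.1012
k=9 load: inc=0.005382, refl=0.005382·-0.428571=-0.0023; V=0.095823+0.005382+-0.002307=0.0989

0 0 source 0.2381
1 3 load 0.1361
2 6 source 0.0437
3 9 load 0.0833
4 12 source 0.1191
5 15 load 0.1038
6 18 source 0.0899
7 21 load 0.0958
8 24 source 0.1012
9 27 load 0.0989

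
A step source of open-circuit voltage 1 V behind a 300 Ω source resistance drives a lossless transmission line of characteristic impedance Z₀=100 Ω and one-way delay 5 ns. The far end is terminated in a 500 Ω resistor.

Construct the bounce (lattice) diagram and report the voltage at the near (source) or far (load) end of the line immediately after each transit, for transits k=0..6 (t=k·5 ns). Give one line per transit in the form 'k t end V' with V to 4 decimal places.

Γ_L=0.666667, Γ_S=0.500000; launch V₁=1·100/400=0.250000
k=0 src: V=0.2500
k=1 load: inc=0.250000, refl=0.250000·0.666667=0.1667; V=0.000000+0.250000+0.166667=0.4167
k=2 src: inc=0.166667, refl=0.166667·0.500000=0.0833; V=0.250000+0.166667+0.083333=0.5000
k=3 load: inc=0.083333, refl=0.083333·0.666667=0.0556; V=0.416667+0.083333+0.055556=0.5556
k=4 src: inc=0.055556, refl=0.055556·0.500000=0.0278; V=0.500000+0.055556+0.027778=0.5833
k=5 load: inc=0.027778, refl=0.027778·0.666667=0.0185; V=0.555556+0.027778+0.018519=0.6019
k=6 src: inc=0.018519, refl=0.018519·0.500000=0.0093; V=0.583333+0.018519+0.009259=0.6111

0 0 source 0.2500
1 5 load 0.4167
2 10 source 0.5000
3 15 load 0.5556
4 20 source 0.5833
5 25 load 0.6019
6 30 source 0.6111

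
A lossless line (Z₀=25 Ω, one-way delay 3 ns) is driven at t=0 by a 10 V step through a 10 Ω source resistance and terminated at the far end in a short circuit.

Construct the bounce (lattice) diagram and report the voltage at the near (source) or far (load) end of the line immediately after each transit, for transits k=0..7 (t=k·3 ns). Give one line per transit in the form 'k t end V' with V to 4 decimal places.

Γ_L=-1.000000, Γ_S=-0.428571; launch V₁=10·25/35=7.142857
k=0 src: V=7.1429
k=1 load: inc=7.142857, refl=7.142857·-1.000000=-7.1429; V=0.000000+7.142857+-7.142857=0.0000
k=2 src: inc=-7.142857, refl=-7.142857·-0.428571=3.0612; V=7.142857+-7.142857+3.061224=3.0612
k=3 load: inc=3.061224, refl=3.061224·-1.000000=-3.0612; V=0.000000+3.061224+-3.061224=0.0000
k=4 src: inc=-3.061224, refl=-3.061224·-0.428571=1.3120; V=3.061224+-3.061224+1.311953=1.3120
k=5 load: inc=1.311953, refl=1.311953·-1.000000=-1.3120; V=0.000000+1.311953+-1.311953=0.0000
k=6 src: inc=-1.311953, refl=-1.311953·-0.428571=0.5623; V=1.311953+-1.311953+0.562266=0.5623
k=7 load: inc=0.562266, refl=0.562266·-1.000000=-0.5623; V=0.000000+0.562266+-0.562266=0.0000

0 0 source 7.1429
1 3 load 0.0000
2 6 source 3.0612
3 9 load 0.0000
4 12 source 1.3120
5 15 load 0.0000
6 18 source 0.5623
7 21 load 0.0000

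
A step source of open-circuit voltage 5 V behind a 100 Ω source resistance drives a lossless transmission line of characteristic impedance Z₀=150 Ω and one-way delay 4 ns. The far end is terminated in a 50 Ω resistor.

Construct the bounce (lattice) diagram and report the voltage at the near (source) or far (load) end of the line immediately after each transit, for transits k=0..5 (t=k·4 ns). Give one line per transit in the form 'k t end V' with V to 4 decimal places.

Γ_L=-0.500000, Γ_S=-0.200000; launch V₁=5·150/250=3.000000
k=0 src: V=3.0000
k=1 load: inc=3.000000, refl=3.000000·-0.500000=-1.5000; V=0.000000+3.000000+-1.500000=1.5000
k=2 src: inc=-1.500000, refl=-1.500000·-0.200000=0.3000; V=3.000000+-1.500000+0.300000=1.8000
k=3 load: inc=0.300000, refl=0.300000·-0.500000=-0.1500; V=1.500000+0.300000+-0.150000=1.6500
k=4 src: inc=-0.150000, refl=-0.150000·-0.200000=0.0300; V=1.800000+-0.150000+0.030000=1.6800
k=5 load: inc=0.030000, refl=0.030000·-0.500000=-0.0150; V=1.650000+0.030000+-0.015000=1.6650

0 0 source 3.0000
1 4 load 1.5000
2 8 source 1.8000
3 12 load 1.6500
4 16 source 1.6800
5 20 load 1.6650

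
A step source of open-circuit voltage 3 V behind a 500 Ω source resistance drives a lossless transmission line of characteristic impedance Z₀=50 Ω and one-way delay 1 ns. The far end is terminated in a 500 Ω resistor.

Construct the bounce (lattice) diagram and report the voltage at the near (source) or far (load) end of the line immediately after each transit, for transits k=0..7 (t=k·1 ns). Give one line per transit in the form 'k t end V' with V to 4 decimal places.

0 0 source 0.2727
1 1 load 0.4959
2 2 source 0.6784
3 3 load 0.8278
4 4 source 0.9500
5 5 load 1.0500
6 6 source 1.1318
7 7 load 1.1988

Γ_L=0.818182, Γ_S=0.818182; launch V₁=3·50/550=0.272727
k=0 src: V=0.2727
k=1 load: inc=0.272727, refl=0.272727·0.818182=0.2231; V=0.000000+0.272727+0.223140=0.4959
k=2 src: inc=0.223140, refl=0.223140·0.818182=0.1826; V=0.272727+0.223140+0.182569=0.6784
k=3 load: inc=0.182569, refl=0.182569·0.818182=0.1494; V=0.495868+0.182569+0.149375=0.8278
k=4 src: inc=0.149375, refl=0.149375·0.818182=0.1222; V=0.678437+0.149375+0.122216=0.9500
k=5 load: inc=0.122216, refl=0.122216·0.818182=0.1000; V=0.827812+0.122216+0.099995=1.0500
k=6 src: inc=0.099995, refl=0.099995·0.818182=0.0818; V=0.950028+0.099995+0.081814=1.1318
k=7 load: inc=0.081814, refl=0.081814·0.818182=0.0669; V=1.050023+0.081814+0.066939=1.1988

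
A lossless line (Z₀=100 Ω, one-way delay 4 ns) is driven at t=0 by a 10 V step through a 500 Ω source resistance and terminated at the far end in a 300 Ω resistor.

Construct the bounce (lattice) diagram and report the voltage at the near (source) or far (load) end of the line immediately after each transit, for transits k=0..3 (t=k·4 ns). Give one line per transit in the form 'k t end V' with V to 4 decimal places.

0 0 source 1.6667
1 4 load 2.5000
2 8 source 3.0556
3 12 load 3.3333

Γ_L=0.500000, Γ_S=0.666667; launch V₁=10·100/600=1.666667
k=0 src: V=1.6667
k=1 load: inc=1.666667, refl=1.666667·0.500000=0.8333; V=0.000000+1.666667+0.833333=2.5000
k=2 src: inc=0.833333, refl=0.833333·0.666667=0.5556; V=1.666667+0.833333+0.555556=3.0556
k=3 load: inc=0.555556, refl=0.555556·0.500000=0.2778; V=2.500000+0.555556+0.277778=3.3333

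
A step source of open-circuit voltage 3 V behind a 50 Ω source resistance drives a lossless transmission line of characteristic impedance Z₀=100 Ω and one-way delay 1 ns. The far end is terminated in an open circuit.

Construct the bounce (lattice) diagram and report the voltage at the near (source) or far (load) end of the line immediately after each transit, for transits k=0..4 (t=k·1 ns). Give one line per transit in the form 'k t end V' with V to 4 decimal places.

0 0 source 2.0000
1 1 load 4.0000
2 2 source 3.3333
3 3 load 2.6667
4 4 source 2.8889

Γ_L=1.000000, Γ_S=-0.333333; launch V₁=3·100/150=2.000000
k=0 src: V=2.0000
k=1 load: inc=2.000000, refl=2.000000·1.000000=2.0000; V=0.000000+2.000000+2.000000=4.0000
k=2 src: inc=2.000000, refl=2.000000·-0.333333=-0.6667; V=2.000000+2.000000+-0.666667=3.3333
k=3 load: inc=-0.666667, refl=-0.666667·1.000000=-0.6667; V=4.000000+-0.666667+-0.666667=2.6667
k=4 src: inc=-0.666667, refl=-0.666667·-0.333333=0.2222; V=3.333333+-0.666667+0.222222=2.8889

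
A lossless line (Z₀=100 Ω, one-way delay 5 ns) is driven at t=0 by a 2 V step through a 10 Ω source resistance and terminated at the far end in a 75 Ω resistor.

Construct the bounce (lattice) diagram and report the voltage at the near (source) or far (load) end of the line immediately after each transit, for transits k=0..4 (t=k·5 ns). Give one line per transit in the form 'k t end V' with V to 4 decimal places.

Γ_L=-0.142857, Γ_S=-0.818182; launch V₁=2·100/110=1.818182
k=0 src: V=1.8182
k=1 load: inc=1.818182, refl=1.818182·-0.142857=-0.2597; V=0.000000+1.818182+-0.259740=1.5584
k=2 src: inc=-0.259740, refl=-0.259740·-0.818182=0.2125; V=1.818182+-0.259740+0.212515=1.7710
k=3 load: inc=0.212515, refl=0.212515·-0.142857=-0.0304; V=1.558442+0.212515+-0.030359=1.7406
k=4 src: inc=-0.030359, refl=-0.030359·-0.818182=0.0248; V=1.770956+-0.030359+0.024839=1.7654

0 0 source 1.8182
1 5 load 1.5584
2 10 source 1.7710
3 15 load 1.7406
4 20 source 1.7654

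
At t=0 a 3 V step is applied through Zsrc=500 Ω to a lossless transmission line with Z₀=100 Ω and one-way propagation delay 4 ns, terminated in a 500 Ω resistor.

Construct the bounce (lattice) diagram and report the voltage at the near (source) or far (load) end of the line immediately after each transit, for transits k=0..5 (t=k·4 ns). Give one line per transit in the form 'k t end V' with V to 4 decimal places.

0 0 source 0.5000
1 4 load 0.8333
2 8 source 1.0556
3 12 load 1.2037
4 16 source 1.3025
5 20 load 1.3683

Γ_L=0.666667, Γ_S=0.666667; launch V₁=3·100/600=0.500000
k=0 src: V=0.5000
k=1 load: inc=0.500000, refl=0.500000·0.666667=0.3333; V=0.000000+0.500000+0.333333=0.8333
k=2 src: inc=0.333333, refl=0.333333·0.666667=0.2222; V=0.500000+0.333333+0.222222=1.0556
k=3 load: inc=0.222222, refl=0.222222·0.666667=0.1481; V=0.833333+0.222222+0.148148=1.2037
k=4 src: inc=0.148148, refl=0.148148·0.666667=0.0988; V=1.055556+0.148148+0.098765=1.3025
k=5 load: inc=0.098765, refl=0.098765·0.666667=0.0658; V=1.203704+0.098765+0.065844=1.3683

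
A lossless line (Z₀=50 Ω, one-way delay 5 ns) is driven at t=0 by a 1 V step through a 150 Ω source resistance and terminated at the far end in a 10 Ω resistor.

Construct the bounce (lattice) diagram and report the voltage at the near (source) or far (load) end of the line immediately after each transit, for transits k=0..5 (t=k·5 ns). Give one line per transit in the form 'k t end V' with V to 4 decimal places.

Γ_L=-0.666667, Γ_S=0.500000; launch V₁=1·50/200=0.250000
k=0 src: V=0.2500
k=1 load: inc=0.250000, refl=0.250000·-0.666667=-0.1667; V=0.000000+0.250000+-0.166667=0.0833
k=2 src: inc=-0.166667, refl=-0.166667·0.500000=-0.0833; V=0.250000+-0.166667+-0.083333=0.0000
k=3 load: inc=-0.083333, refl=-0.083333·-0.666667=0.0556; V=0.083333+-0.083333+0.055556=0.0556
k=4 src: inc=0.055556, refl=0.055556·0.500000=0.0278; V=0.000000+0.055556+0.027778=0.0833
k=5 load: inc=0.027778, refl=0.027778·-0.666667=-0.0185; V=0.055556+0.027778+-0.018519=0.0648

0 0 source 0.2500
1 5 load 0.0833
2 10 source 0.0000
3 15 load 0.0556
4 20 source 0.0833
5 25 load 0.0648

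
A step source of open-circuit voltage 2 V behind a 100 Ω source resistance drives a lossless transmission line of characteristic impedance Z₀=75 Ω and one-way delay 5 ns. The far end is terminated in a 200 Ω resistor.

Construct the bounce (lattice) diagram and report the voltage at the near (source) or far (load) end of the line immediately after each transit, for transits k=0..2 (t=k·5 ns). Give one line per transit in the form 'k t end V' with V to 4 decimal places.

Γ_L=0.454545, Γ_S=0.142857; launch V₁=2·75/175=0.857143
k=0 src: V=0.8571
k=1 load: inc=0.857143, refl=0.857143·0.454545=0.3896; V=0.000000+0.857143+0.389610=1.2468
k=2 src: inc=0.389610, refl=0.389610·0.142857=0.0557; V=0.857143+0.389610+0.055659=1.3024

0 0 source 0.8571
1 5 load 1.2468
2 10 source 1.3024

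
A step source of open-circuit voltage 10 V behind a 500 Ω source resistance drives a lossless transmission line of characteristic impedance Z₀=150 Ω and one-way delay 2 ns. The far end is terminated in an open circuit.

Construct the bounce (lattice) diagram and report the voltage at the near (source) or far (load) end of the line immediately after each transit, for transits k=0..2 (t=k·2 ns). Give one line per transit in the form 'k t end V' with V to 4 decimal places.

0 0 source 2.3077
1 2 load 4.6154
2 4 source 5.8580

Γ_L=1.000000, Γ_S=0.538462; launch V₁=10·150/650=2.307692
k=0 src: V=2.3077
k=1 load: inc=2.307692, refl=2.307692·1.000000=2.3077; V=0.000000+2.307692+2.307692=4.6154
k=2 src: inc=2.307692, refl=2.307692·0.538462=1.2426; V=2.307692+2.307692+1.242604=5.8580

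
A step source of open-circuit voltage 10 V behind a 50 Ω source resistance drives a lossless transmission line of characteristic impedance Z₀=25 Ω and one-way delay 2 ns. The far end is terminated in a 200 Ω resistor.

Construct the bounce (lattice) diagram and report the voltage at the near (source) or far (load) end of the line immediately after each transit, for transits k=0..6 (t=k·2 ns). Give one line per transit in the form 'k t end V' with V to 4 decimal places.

Γ_L=0.777778, Γ_S=0.333333; launch V₁=10·25/75=3.333333
k=0 src: V=3.3333
k=1 load: inc=3.333333, refl=3.333333·0.777778=2.5926; V=0.000000+3.333333+2.592593=5.9259
k=2 src: inc=2.592593, refl=2.592593·0.333333=0.8642; V=3.333333+2.592593+0.864198=6.7901
k=3 load: inc=0.864198, refl=0.864198·0.777778=0.6722; V=5.925926+0.864198+0.672154=7.4623
k=4 src: inc=0.672154, refl=0.672154·0.333333=0.2241; V=6.790123+0.672154+0.224051=7.6863
k=5 load: inc=0.224051, refl=0.224051·0.777778=0.1743; V=7.462277+0.224051+0.174262=7.8606
k=6 src: inc=0.174262, refl=0.174262·0.333333=0.0581; V=7.686328+0.174262+0.058087=7.9187

0 0 source 3.3333
1 2 load 5.9259
2 4 source 6.7901
3 6 load 7.4623
4 8 source 7.6863
5 10 load 7.8606
6 12 source 7.9187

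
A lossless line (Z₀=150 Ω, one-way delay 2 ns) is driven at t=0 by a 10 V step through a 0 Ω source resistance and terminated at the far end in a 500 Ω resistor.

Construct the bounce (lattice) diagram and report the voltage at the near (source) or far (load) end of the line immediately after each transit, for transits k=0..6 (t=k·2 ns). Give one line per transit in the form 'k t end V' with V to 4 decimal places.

0 0 source 10.0000
1 2 load 15.3846
2 4 source 10.0000
3 6 load 7.1006
4 8 source 10.0000
5 10 load 11.5612
6 12 source 10.0000

Γ_L=0.538462, Γ_S=-1.000000; launch V₁=10·150/150=10.000000
k=0 src: V=10.0000
k=1 load: inc=10.000000, refl=10.000000·0.538462=5.3846; V=0.000000+10.000000+5.384615=15.3846
k=2 src: inc=5.384615, refl=5.384615·-1.000000=-5.3846; V=10.000000+5.384615+-5.384615=10.0000
k=3 load: inc=-5.384615, refl=-5.384615·0.538462=-2.8994; V=15.384615+-5.384615+-2.899408=7.1006
k=4 src: inc=-2.899408, refl=-2.899408·-1.000000=2.8994; V=10.000000+-2.899408+2.899408=10.0000
k=5 load: inc=2.899408, refl=2.899408·0.538462=1.5612; V=7.100592+2.899408+1.561220=11.5612
k=6 src: inc=1.561220, refl=1.561220·-1.000000=-1.5612; V=10.000000+1.561220+-1.561220=10.0000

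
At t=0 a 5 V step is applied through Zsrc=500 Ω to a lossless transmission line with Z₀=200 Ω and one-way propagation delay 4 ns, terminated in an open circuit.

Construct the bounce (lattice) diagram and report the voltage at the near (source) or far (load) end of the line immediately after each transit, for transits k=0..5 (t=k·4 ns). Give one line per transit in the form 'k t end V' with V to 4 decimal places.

0 0 source 1.4286
1 4 load 2.8571
2 8 source 3.4694
3 12 load 4.0816
4 16 source 4.3440
5 20 load 4.6064

Γ_L=1.000000, Γ_S=0.428571; launch V₁=5·200/700=1.428571
k=0 src: V=1.4286
k=1 load: inc=1.428571, refl=1.428571·1.000000=1.4286; V=0.000000+1.428571+1.428571=2.8571
k=2 src: inc=1.428571, refl=1.428571·0.428571=0.6122; V=1.428571+1.428571+0.612245=3.4694
k=3 load: inc=0.612245, refl=0.612245·1.000000=0.6122; V=2.857143+0.612245+0.612245=4.0816
k=4 src: inc=0.612245, refl=0.612245·0.428571=0.2624; V=3.469388+0.612245+0.262391=4.3440
k=5 load: inc=0.262391, refl=0.262391·1.000000=0.2624; V=4.081633+0.262391+0.262391=4.6064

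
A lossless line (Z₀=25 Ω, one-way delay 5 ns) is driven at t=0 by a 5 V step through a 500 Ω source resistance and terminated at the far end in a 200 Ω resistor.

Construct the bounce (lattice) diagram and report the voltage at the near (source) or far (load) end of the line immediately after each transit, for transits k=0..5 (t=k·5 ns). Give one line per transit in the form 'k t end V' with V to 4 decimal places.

Γ_L=0.777778, Γ_S=0.904762; launch V₁=5·25/525=0.238095
k=0 src: V=0.2381
k=1 load: inc=0.238095, refl=0.238095·0.777778=0.1852; V=0.000000+0.238095+0.185185=0.4233
k=2 src: inc=0.185185, refl=0.185185·0.904762=0.1675; V=0.238095+0.185185+0.167549=0.5908
k=3 load: inc=0.167549, refl=0.167549·0.777778=0.1303; V=0.423280+0.167549+0.130316=0.7211
k=4 src: inc=0.130316, refl=0.130316·0.904762=0.1179; V=0.590829+0.130316+0.117905=0.8390
k=5 load: inc=0.117905, refl=0.117905·0.777778=0.0917; V=0.721144+0.117905+0.091704=0.9308

0 0 source 0.2381
1 5 load 0.4233
2 10 source 0.5908
3 15 load 0.7211
4 20 source 0.8390
5 25 load 0.9308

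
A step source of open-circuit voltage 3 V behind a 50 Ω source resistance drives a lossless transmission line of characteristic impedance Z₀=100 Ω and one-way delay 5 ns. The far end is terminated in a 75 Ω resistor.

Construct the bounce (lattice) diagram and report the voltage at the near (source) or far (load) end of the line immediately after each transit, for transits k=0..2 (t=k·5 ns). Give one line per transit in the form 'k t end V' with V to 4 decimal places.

0 0 source 2.0000
1 5 load 1.7143
2 10 source 1.8095

Γ_L=-0.142857, Γ_S=-0.333333; launch V₁=3·100/150=2.000000
k=0 src: V=2.0000
k=1 load: inc=2.000000, refl=2.000000·-0.142857=-0.2857; V=0.000000+2.000000+-0.285714=1.7143
k=2 src: inc=-0.285714, refl=-0.285714·-0.333333=0.0952; V=2.000000+-0.285714+0.095238=1.8095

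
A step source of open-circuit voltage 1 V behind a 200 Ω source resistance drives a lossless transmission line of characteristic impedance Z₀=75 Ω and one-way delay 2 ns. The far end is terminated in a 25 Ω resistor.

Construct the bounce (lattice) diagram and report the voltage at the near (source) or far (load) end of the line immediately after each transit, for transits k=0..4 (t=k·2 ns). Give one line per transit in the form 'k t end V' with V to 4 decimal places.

Γ_L=-0.500000, Γ_S=0.454545; launch V₁=1·75/275=0.272727
k=0 src: V=0.2727
k=1 load: inc=0.272727, refl=0.272727·-0.500000=-0.1364; V=0.000000+0.272727+-0.136364=0.1364
k=2 src: inc=-0.136364, refl=-0.136364·0.454545=-0.0620; V=0.272727+-0.136364+-0.061983=0.0744
k=3 load: inc=-0.061983, refl=-0.061983·-0.500000=0.0310; V=0.136364+-0.061983+0.030992=0.1054
k=4 src: inc=0.030992, refl=0.030992·0.454545=0.0141; V=0.074380+0.030992+0.014087=0.1195

0 0 source 0.2727
1 2 load 0.1364
2 4 source 0.0744
3 6 load 0.1054
4 8 source 0.1195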